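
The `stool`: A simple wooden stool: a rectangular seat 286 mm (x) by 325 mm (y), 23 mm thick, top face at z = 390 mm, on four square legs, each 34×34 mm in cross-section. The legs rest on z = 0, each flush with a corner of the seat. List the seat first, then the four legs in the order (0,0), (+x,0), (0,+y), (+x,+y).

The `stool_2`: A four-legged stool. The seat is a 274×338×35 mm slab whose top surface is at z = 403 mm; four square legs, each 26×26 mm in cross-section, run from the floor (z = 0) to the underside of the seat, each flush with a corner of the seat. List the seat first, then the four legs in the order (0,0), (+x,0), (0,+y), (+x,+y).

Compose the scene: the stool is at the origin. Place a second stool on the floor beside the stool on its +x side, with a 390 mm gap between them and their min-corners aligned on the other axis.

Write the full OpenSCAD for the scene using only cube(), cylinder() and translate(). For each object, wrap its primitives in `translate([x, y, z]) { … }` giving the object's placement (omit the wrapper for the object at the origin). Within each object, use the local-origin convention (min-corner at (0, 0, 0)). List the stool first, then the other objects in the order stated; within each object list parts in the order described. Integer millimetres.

translate([0, 0, 367]) cube([286, 325, 23]);
cube([34, 34, 367]);
translate([252, 0, 0]) cube([34, 34, 367]);
translate([0, 291, 0]) cube([34, 34, 367]);
translate([252, 291, 0]) cube([34, 34, 367]);
translate([676, 0, 0]) {
  translate([0, 0, 368]) cube([274, 338, 35]);
  cube([26, 26, 368]);
  translate([248, 0, 0]) cube([26, 26, 368]);
  translate([0, 312, 0]) cube([26, 26, 368]);
  translate([248, 312, 0]) cube([26, 26, 368]);
}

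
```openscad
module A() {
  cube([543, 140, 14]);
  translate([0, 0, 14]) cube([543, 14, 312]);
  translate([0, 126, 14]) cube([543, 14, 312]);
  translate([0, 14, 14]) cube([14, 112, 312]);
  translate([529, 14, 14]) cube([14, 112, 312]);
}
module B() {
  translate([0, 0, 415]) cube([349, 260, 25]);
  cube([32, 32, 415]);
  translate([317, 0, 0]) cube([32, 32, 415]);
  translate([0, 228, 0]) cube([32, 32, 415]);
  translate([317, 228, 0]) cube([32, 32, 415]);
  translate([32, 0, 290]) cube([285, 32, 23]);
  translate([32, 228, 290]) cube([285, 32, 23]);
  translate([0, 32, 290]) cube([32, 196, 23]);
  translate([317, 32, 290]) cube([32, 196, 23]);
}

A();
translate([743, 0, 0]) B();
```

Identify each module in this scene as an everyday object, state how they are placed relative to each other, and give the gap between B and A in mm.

The stool's nearest face is 200 mm from the open box's +x face.

A is an open box. B is a stool. The stool is on the floor beside the open box on its +x side. The gap between the stool and the open box is 200 mm.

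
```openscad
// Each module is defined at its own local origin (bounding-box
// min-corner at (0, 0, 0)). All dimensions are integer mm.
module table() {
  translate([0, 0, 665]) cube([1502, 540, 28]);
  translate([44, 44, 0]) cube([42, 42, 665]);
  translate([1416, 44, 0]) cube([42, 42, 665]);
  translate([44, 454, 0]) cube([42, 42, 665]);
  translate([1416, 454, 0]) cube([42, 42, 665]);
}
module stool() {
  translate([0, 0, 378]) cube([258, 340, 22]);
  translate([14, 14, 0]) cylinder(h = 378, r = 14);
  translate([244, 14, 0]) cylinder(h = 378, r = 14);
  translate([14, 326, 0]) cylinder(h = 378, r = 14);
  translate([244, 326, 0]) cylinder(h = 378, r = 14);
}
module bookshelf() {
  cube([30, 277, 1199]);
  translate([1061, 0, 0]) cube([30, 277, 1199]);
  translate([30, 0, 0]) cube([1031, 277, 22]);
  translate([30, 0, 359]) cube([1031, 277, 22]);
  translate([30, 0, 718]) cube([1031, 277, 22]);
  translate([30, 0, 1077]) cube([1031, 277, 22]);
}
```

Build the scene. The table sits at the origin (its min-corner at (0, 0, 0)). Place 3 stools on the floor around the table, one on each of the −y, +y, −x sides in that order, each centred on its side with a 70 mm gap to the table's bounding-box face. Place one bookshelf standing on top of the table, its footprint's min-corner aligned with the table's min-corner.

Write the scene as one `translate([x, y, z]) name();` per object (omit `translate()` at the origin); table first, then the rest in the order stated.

table();
translate([622, -410, 0]) stool();
translate([622, 610, 0]) stool();
translate([-328, 100, 0]) stool();
translate([0, 0, 693]) bookshelf();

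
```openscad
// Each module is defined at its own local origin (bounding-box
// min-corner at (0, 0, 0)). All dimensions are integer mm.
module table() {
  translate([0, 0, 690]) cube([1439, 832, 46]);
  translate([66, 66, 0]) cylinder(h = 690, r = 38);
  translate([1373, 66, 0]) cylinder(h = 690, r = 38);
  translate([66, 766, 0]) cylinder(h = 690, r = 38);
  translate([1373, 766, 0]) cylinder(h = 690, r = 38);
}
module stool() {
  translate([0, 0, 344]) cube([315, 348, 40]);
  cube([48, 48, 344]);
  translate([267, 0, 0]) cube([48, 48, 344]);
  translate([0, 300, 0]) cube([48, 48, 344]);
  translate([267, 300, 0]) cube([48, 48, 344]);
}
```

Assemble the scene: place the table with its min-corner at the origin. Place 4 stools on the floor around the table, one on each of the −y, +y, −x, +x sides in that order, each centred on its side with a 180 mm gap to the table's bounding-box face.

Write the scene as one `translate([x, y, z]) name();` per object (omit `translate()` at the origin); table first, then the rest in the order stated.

table();
translate([562, -528, 0]) stool();
translate([562, 1012, 0]) stool();
translate([-495, 242, 0]) stool();
translate([1619, 242, 0]) stool();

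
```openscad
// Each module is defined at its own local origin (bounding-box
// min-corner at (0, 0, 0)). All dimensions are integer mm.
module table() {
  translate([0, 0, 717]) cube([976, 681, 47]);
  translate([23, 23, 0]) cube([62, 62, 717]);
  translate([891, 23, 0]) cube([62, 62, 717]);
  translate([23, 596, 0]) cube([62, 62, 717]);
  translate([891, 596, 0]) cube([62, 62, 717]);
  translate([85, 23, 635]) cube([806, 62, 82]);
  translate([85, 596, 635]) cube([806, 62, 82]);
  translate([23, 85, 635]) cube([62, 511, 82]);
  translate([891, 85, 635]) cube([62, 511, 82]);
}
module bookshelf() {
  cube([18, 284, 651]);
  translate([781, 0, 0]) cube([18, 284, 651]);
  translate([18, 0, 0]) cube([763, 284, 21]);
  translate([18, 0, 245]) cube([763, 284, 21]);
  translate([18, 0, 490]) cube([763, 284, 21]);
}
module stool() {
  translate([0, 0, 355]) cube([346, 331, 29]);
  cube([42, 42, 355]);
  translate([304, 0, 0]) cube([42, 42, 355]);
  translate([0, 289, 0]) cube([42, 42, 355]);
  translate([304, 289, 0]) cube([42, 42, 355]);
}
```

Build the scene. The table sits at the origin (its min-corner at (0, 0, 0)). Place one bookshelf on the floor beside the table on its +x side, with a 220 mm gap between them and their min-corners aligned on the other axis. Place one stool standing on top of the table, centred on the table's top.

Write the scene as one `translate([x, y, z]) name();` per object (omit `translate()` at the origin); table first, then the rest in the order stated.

table();
translate([1196, 0, 0]) bookshelf();
translate([315, 175, 764]) stool();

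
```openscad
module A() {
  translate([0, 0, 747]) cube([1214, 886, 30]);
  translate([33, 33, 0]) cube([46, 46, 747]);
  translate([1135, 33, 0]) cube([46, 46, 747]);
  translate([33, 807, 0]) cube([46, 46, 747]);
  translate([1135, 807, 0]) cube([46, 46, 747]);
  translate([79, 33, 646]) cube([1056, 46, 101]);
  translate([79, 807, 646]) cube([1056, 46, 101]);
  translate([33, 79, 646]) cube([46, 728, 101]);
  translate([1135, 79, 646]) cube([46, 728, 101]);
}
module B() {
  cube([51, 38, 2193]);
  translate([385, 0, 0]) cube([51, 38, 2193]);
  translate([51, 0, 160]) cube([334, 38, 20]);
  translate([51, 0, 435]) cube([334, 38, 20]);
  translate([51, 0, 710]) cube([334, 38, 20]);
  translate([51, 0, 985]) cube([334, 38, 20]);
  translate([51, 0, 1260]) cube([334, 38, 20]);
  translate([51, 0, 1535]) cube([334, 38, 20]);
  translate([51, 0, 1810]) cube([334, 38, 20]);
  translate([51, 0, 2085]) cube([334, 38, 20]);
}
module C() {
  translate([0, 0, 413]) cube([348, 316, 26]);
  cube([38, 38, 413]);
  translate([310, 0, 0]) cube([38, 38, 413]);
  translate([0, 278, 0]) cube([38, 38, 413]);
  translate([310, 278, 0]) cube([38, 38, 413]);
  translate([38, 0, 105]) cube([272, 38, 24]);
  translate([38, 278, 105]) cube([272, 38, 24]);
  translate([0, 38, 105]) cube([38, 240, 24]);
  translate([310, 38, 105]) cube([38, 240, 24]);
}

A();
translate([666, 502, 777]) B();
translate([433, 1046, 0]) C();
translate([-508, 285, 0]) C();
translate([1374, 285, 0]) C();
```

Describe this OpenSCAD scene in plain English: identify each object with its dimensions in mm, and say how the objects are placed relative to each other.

A is a rectangular dining table. The top is 1214×886×30 mm with its upper surface at z = 777 mm. It stands on four 46×46 mm square legs, each inset 33 mm from the nearest pair of top edges, running from the floor to the underside of the top. Four apron rails, 46 mm thick and 101 mm tall, run between adjacent legs with their top edges flush with the underside of the top and their outer faces flush with the legs' outer faces.

B is a straight ladder. Two 51×38 mm vertical rails, 2193 mm tall, stand 436 mm apart (outside-to-outside) with their front faces coplanar on the −y side. 8 rungs, each 38 mm deep and 20 mm tall, span between the inner faces of the rails, front faces flush with the rails. The lowest rung's underside is at z = 160 mm and rungs are spaced 275 mm apart (underside to underside).

C is a four-legged stool. The seat is 348×316 mm, 26 mm thick, top at z = 439 mm. It stands on four square legs, each 38×38 mm in cross-section, from z = 0 to the seat underside, each flush with a corner of the seat. Four stretchers, 38 mm wide and 24 mm tall, connect adjacent legs with their undersides at z = 105 mm, each running between the inner faces of the legs it joins and aligned with the legs' outer faces on the other axis.

The ladder is on top of the table. Three stools sit around the table at the +y, −x, +x sides.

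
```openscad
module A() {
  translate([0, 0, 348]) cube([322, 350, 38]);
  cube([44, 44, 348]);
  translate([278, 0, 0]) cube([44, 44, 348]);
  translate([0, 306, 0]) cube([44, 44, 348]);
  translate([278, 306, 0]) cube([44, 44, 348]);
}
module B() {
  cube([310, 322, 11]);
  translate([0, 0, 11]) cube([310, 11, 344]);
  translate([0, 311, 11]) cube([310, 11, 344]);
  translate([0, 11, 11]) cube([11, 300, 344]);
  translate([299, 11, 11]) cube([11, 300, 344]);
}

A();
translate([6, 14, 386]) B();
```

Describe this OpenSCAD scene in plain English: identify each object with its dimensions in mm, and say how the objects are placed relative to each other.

A is a four-legged stool. The seat is 322×350 mm, 38 mm thick, top at z = 386 mm. It stands on four square legs, each 44×44 mm in cross-section, from z = 0 to the seat underside, each flush with a corner of the seat.

B is an open storage box with external size 310×322×355 mm and wall thickness 11 mm (the base is also 11 mm thick). The base covers the whole footprint; the four walls stand on the base, with the y-facing walls full-width and the x-facing walls fitting between their inner faces.

The open box is on top of the stool, centred.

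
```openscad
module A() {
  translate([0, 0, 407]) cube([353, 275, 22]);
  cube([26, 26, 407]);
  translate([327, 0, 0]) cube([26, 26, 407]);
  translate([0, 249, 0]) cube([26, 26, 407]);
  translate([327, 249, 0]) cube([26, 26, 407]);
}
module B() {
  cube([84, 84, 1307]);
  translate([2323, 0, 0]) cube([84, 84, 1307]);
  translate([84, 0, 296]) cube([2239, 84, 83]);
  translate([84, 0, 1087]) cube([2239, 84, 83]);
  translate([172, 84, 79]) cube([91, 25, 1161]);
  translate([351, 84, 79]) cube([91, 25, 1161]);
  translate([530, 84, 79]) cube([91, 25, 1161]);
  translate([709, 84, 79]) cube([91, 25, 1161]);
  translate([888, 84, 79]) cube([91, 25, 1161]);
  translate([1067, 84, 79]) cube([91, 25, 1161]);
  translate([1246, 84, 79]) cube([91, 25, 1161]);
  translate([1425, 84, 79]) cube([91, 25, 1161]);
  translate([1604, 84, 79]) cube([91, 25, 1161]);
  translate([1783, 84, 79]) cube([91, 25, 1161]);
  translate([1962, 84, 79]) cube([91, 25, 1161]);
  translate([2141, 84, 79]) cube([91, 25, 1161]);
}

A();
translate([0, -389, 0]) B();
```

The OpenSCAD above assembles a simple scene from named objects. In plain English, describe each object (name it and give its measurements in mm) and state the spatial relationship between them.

A is a four-legged stool. The seat is 353×275 mm, 22 mm thick, top at z = 429 mm. It stands on four square legs, each 26×26 mm in cross-section, from z = 0 to the seat underside, each flush with a corner of the seat.

B is a fence section. Two 84×84 mm posts, 1307 mm tall, stand on the floor with a clear span of 2239 mm between their inner faces. Two horizontal rails of 84×83 mm section span the gap between the posts with their undersides at z = 296 mm and z = 1087 mm, flush with the posts' −y face. 12 pickets, each 91 mm wide, 25 mm thick and 1161 mm tall, are fixed to the +y face of the rails with their bottoms at z = 79 mm, evenly spaced across the span with equal gaps (rounded down to the nearest mm) at the −x end and between each pair — any rounding remainder accumulates at the +x end.

The fence section is on the floor beside the stool on its −y side.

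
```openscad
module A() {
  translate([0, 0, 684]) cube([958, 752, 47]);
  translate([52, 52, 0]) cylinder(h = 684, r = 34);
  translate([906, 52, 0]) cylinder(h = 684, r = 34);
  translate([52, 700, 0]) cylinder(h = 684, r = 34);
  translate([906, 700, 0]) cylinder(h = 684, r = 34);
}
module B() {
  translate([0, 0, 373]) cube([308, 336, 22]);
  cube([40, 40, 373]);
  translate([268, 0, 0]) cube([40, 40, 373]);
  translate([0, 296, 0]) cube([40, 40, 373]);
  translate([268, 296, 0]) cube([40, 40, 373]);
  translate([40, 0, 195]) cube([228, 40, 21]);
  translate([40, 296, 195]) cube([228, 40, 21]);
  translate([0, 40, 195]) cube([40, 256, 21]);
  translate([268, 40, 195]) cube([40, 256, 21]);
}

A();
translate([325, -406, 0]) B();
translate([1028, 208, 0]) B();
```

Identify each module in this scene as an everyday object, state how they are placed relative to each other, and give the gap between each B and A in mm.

Each stool's nearest face is 70 mm from the table's bounding box.

A is a table. B is a stool. Two stools sit around the table at the −y, +x sides. The gap between each stool and the table is 70 mm.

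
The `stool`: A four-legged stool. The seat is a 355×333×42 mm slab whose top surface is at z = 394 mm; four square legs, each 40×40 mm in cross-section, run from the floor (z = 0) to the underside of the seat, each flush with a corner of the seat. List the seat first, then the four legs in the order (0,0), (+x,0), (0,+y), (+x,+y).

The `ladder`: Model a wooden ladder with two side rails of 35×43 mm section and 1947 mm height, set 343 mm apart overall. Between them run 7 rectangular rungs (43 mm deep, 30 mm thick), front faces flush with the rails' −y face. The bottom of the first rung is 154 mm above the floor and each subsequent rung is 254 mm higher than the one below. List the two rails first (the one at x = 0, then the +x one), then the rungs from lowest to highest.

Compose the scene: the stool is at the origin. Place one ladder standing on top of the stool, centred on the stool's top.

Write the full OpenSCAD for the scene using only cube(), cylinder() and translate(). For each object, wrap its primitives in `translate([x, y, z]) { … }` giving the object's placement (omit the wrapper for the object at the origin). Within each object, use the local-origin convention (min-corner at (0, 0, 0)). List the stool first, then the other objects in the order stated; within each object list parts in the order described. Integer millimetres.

translate([0, 0, 352]) cube([355, 333, 42]);
cube([40, 40, 352]);
translate([315, 0, 0]) cube([40, 40, 352]);
translate([0, 293, 0]) cube([40, 40, 352]);
translate([315, 293, 0]) cube([40, 40, 352]);
translate([6, 145, 394]) {
  cube([35, 43, 1947]);
  translate([308, 0, 0]) cube([35, 43, 1947]);
  translate([35, 0, 154]) cube([273, 43, 30]);
  translate([35, 0, 408]) cube([273, 43, 30]);
  translate([35, 0, 662]) cube([273, 43, 30]);
  translate([35, 0, 916]) cube([273, 43, 30]);
  translate([35, 0, 1170]) cube([273, 43, 30]);
  translate([35, 0, 1424]) cube([273, 43, 30]);
  translate([35, 0, 1678]) cube([273, 43, 30]);
}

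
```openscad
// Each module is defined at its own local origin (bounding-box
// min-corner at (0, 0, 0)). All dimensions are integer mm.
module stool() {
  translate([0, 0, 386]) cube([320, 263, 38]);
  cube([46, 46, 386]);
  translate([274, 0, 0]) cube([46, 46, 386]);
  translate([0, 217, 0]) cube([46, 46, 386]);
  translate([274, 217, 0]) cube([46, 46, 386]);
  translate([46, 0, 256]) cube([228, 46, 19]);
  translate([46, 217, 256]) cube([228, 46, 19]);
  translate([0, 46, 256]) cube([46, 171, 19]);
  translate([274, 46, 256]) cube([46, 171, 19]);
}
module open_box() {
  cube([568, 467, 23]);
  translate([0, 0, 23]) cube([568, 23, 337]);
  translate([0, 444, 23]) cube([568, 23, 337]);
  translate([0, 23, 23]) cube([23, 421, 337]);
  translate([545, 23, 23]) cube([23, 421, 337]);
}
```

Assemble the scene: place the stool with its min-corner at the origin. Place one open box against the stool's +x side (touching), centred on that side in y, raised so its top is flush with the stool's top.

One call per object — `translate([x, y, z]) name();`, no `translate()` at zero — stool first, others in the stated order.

stool();
translate([320, -102, 64]) open_box();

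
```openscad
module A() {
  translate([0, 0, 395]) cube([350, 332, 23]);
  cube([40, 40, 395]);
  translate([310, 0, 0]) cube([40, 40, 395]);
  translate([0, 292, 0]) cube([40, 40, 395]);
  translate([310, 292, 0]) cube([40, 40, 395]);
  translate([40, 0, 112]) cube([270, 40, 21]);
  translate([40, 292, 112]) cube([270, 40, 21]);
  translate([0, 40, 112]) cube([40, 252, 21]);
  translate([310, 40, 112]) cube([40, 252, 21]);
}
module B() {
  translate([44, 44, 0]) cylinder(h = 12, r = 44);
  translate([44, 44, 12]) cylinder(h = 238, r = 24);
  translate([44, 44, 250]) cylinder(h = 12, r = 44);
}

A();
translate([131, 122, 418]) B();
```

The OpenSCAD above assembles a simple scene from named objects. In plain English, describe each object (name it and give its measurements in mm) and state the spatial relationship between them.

A is a simple wooden stool: a rectangular seat 350 mm (x) by 332 mm (y), 23 mm thick, top face at z = 418 mm, on four square legs, each 40×40 mm in cross-section. The legs rest on z = 0, each flush with a corner of the seat. Four stretchers, 40 mm wide and 21 mm tall, connect adjacent legs with their undersides at z = 112 mm, each running between the inner faces of the legs it joins and aligned with the legs' outer faces on the other axis.

B is a spool: two coaxial disc flanges of radius 44 mm and thickness 12 mm, joined by a core cylinder of radius 24 mm and height 238 mm. The lower flange rests on z = 0 and the three cylinders share a vertical axis.

The spool is on top of the stool, centred.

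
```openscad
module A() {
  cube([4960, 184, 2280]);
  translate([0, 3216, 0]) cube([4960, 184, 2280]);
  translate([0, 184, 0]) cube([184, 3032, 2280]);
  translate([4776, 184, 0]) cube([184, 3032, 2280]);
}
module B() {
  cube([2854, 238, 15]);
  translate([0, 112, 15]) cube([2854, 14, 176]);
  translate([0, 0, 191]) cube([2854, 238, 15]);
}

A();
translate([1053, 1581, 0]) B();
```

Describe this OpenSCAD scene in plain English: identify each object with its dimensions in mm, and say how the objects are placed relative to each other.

A is the wall frame of a small rectangular building: four walls, each 2280 mm tall and 184 mm thick, enclosing a footprint 4960 mm (x) by 3400 mm (y) outside-to-outside, with no floor or roof. The front and back walls (the −y and +y sides) span the full width; the two side walls fit between them.

B is an I-beam lying along x, 2854 mm long. Overall section height 206 mm. Two flanges 238 mm wide (y) and 15 mm thick, one on the floor and one at the top; a web 14 mm thick runs between them, centred on the flange width.

The I-beam sits inside the house frame, centred.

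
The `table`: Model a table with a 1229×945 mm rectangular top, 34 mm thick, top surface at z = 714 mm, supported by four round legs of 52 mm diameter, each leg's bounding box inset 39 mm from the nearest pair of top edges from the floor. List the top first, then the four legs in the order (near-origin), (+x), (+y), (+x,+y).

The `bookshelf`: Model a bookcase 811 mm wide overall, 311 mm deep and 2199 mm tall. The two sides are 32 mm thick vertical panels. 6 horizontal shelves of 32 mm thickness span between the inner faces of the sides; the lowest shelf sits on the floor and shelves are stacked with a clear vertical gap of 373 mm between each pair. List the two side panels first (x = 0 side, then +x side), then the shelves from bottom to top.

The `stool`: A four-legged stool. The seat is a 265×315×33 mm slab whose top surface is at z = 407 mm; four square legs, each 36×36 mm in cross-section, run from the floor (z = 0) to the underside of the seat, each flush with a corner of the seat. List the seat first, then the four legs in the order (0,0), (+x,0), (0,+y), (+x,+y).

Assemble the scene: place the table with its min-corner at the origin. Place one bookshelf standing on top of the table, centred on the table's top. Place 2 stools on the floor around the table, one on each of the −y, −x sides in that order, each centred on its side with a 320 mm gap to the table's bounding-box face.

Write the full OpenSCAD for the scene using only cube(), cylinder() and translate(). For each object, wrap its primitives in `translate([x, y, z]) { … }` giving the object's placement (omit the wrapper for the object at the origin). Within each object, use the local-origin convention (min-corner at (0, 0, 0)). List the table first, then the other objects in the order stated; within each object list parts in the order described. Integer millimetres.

translate([0, 0, 680]) cube([1229, 945, 34]);
translate([65, 65, 0]) cylinder(h = 680, r = 26);
translate([1164, 65, 0]) cylinder(h = 680, r = 26);
translate([65, 880, 0]) cylinder(h = 680, r = 26);
translate([1164, 880, 0]) cylinder(h = 680, r = 26);
translate([209, 317, 714]) {
  cube([32, 311, 2199]);
  translate([779, 0, 0]) cube([32, 311, 2199]);
  translate([32, 0, 0]) cube([747, 311, 32]);
  translate([32, 0, 405]) cube([747, 311, 32]);
  translate([32, 0, 810]) cube([747, 311, 32]);
  translate([32, 0, 1215]) cube([747, 311, 32]);
  translate([32, 0, 1620]) cube([747, 311, 32]);
  translate([32, 0, 2025]) cube([747, 311, 32]);
}
translate([482, -635, 0]) {
  translate([0, 0, 374]) cube([265, 315, 33]);
  cube([36, 36, 374]);
  translate([229, 0, 0]) cube([36, 36, 374]);
  translate([0, 279, 0]) cube([36, 36, 374]);
  translate([229, 279, 0]) cube([36, 36, 374]);
}
translate([-585, 315, 0]) {
  translate([0, 0, 374]) cube([265, 315, 33]);
  cube([36, 36, 374]);
  translate([229, 0, 0]) cube([36, 36, 374]);
  translate([0, 279, 0]) cube([36, 36, 374]);
  translate([229, 279, 0]) cube([36, 36, 374]);
}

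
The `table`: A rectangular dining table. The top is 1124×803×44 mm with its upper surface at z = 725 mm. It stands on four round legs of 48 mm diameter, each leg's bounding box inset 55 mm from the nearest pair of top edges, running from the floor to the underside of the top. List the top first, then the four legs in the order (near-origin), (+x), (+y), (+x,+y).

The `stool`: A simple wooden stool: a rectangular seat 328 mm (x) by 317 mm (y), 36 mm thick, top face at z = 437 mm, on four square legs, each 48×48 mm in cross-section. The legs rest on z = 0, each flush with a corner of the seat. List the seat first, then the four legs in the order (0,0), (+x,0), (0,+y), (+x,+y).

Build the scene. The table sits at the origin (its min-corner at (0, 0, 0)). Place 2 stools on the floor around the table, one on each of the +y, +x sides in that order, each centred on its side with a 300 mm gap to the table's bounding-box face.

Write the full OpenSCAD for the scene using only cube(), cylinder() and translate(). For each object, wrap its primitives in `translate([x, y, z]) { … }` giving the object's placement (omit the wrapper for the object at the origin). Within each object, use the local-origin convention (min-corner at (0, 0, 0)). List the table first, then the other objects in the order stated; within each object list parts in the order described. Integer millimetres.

translate([0, 0, 681]) cube([1124, 803, 44]);
translate([79, 79, 0]) cylinder(h = 681, r = 24);
translate([1045, 79, 0]) cylinder(h = 681, r = 24);
translate([79, 724, 0]) cylinder(h = 681, r = 24);
translate([1045, 724, 0]) cylinder(h = 681, r = 24);
translate([398, 1103, 0]) {
  translate([0, 0, 401]) cube([328, 317, 36]);
  cube([48, 48, 401]);
  translate([280, 0, 0]) cube([48, 48, 401]);
  translate([0, 269, 0]) cube([48, 48, 401]);
  translate([280, 269, 0]) cube([48, 48, 401]);
}
translate([1424, 243, 0]) {
  translate([0, 0, 401]) cube([328, 317, 36]);
  cube([48, 48, 401]);
  translate([280, 0, 0]) cube([48, 48, 401]);
  translate([0, 269, 0]) cube([48, 48, 401]);
  translate([280, 269, 0]) cube([48, 48, 401]);
}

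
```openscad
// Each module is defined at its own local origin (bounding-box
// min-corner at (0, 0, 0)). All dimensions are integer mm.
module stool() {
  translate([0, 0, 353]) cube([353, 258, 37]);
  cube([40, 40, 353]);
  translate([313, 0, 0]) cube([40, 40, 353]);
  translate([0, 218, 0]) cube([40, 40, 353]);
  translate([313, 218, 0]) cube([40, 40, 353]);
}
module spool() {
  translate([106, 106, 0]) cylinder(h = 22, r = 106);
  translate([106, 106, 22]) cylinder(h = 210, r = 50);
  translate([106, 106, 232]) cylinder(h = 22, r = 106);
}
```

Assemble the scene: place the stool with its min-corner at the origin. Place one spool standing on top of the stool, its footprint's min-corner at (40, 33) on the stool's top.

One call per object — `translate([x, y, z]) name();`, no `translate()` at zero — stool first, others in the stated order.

stool();
translate([40, 33, 390]) spool();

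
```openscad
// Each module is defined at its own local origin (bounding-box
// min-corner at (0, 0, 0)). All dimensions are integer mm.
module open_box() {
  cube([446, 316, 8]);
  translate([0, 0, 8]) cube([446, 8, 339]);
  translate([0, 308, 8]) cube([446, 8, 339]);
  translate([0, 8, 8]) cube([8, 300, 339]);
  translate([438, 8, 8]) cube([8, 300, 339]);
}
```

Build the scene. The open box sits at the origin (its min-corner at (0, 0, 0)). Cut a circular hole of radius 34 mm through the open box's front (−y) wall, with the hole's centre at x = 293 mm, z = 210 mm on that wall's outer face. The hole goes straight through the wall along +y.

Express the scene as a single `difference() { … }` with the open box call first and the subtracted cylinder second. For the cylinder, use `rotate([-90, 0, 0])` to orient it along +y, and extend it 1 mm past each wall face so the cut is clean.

difference() {
  open_box();
  translate([293, -1, 210]) rotate([-90, 0, 0]) cylinder(h = 10, r = 34);
}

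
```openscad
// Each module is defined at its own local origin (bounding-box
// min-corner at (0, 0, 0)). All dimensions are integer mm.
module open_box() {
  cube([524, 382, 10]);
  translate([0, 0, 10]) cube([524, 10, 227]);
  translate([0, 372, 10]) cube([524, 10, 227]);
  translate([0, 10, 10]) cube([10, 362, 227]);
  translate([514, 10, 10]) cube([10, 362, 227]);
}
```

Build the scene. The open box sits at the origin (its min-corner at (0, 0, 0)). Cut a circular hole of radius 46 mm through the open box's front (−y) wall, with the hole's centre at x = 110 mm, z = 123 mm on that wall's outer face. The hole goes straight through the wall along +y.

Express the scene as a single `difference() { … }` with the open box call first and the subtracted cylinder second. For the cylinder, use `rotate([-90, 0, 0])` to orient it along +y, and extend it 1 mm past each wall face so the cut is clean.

difference() {
  open_box();
  translate([110, -1, 123]) rotate([-90, 0, 0]) cylinder(h = 12, r = 46);
}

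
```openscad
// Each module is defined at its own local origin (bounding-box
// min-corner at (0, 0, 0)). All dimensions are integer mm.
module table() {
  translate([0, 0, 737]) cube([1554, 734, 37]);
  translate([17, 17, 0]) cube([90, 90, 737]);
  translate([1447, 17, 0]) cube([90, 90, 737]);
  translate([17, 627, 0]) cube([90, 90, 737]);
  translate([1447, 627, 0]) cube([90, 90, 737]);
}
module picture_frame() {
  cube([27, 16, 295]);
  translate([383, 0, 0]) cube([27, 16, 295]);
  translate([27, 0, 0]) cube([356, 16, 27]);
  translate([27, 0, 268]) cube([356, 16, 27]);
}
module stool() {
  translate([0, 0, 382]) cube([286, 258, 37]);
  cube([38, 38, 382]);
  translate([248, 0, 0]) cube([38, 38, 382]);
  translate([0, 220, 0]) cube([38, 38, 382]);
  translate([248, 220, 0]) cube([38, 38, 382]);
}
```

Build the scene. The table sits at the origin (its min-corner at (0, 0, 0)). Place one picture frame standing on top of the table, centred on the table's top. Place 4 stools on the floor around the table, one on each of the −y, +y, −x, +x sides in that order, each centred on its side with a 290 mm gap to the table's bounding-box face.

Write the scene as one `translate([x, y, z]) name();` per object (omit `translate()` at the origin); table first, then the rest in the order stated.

table();
translate([572, 359, 774]) picture_frame();
translate([634, -548, 0]) stool();
translate([634, 1024, 0]) stool();
translate([-576, 238, 0]) stool();
translate([1844, 238, 0]) stool();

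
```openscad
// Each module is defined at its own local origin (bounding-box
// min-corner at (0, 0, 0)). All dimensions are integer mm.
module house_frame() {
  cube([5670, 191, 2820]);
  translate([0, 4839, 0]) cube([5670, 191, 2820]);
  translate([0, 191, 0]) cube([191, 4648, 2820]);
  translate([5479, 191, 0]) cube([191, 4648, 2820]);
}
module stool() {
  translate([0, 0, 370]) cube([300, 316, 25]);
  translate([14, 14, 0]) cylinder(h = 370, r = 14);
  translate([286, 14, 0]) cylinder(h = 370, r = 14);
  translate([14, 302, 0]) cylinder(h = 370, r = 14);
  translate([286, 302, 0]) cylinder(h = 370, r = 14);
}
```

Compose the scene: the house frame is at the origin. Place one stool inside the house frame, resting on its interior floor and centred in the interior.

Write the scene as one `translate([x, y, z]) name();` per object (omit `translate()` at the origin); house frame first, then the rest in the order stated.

house_frame();
translate([2685, 2357, 0]) stool();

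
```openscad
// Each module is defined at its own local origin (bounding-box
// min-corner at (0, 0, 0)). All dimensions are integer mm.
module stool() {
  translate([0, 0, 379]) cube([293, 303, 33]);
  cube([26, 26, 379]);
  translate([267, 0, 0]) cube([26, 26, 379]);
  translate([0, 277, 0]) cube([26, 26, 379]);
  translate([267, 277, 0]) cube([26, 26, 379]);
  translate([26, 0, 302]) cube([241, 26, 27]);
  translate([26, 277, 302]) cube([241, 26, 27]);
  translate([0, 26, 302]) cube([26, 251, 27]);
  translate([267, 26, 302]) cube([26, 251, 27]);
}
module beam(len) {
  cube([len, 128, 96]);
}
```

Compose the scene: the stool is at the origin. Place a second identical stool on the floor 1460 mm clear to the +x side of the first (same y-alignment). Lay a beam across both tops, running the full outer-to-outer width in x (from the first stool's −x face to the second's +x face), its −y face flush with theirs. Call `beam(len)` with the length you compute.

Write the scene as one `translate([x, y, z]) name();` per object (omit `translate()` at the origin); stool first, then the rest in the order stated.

stool();
translate([1753, 0, 0]) stool();
translate([0, 0, 412]) beam(2046);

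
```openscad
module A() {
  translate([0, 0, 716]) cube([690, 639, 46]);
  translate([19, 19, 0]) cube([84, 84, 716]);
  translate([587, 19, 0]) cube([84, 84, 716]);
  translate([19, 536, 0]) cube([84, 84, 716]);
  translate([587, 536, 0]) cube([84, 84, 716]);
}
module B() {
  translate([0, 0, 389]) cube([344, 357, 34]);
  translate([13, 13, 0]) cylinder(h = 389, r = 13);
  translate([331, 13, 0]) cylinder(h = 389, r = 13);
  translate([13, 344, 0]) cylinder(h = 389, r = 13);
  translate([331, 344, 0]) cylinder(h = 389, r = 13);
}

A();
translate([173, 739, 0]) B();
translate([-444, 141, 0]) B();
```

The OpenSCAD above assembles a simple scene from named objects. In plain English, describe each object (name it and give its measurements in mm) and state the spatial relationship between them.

A is a rectangular dining table. The top is 690×639×46 mm with its upper surface at z = 762 mm. It stands on four 84×84 mm square legs, each inset 19 mm from the nearest pair of top edges, running from the floor to the underside of the top.

B is a four-legged stool. The seat is 344×357 mm, 34 mm thick, top at z = 423 mm. It stands on four round legs, each 26 mm in diameter, from z = 0 to the seat underside, each leg's axis is inset half a diameter from the nearest pair of seat edges (so the leg's bounding box is flush with the corner).

Two stools sit around the table at the +y, −x sides.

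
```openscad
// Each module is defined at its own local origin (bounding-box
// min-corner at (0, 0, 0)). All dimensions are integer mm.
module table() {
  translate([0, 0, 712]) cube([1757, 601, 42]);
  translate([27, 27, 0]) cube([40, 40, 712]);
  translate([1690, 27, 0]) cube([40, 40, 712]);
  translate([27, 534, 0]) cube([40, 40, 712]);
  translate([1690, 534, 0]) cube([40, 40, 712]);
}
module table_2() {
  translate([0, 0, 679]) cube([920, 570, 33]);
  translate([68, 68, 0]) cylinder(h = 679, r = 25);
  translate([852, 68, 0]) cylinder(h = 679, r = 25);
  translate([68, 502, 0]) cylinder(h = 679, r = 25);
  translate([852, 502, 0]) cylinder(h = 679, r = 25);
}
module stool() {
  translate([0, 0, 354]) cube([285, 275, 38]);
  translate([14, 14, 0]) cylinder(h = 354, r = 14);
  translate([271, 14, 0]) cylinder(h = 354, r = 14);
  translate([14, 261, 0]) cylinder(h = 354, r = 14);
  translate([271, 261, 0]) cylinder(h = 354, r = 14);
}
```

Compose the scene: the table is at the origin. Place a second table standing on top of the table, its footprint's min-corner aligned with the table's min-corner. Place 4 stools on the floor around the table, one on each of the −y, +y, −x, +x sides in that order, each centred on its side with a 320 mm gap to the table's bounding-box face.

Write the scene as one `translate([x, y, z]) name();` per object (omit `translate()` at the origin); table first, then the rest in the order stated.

table();
translate([0, 0, 754]) table_2();
translate([736, -595, 0]) stool();
translate([736, 921, 0]) stool();
translate([-605, 163, 0]) stool();
translate([2077, 163, 0]) stool();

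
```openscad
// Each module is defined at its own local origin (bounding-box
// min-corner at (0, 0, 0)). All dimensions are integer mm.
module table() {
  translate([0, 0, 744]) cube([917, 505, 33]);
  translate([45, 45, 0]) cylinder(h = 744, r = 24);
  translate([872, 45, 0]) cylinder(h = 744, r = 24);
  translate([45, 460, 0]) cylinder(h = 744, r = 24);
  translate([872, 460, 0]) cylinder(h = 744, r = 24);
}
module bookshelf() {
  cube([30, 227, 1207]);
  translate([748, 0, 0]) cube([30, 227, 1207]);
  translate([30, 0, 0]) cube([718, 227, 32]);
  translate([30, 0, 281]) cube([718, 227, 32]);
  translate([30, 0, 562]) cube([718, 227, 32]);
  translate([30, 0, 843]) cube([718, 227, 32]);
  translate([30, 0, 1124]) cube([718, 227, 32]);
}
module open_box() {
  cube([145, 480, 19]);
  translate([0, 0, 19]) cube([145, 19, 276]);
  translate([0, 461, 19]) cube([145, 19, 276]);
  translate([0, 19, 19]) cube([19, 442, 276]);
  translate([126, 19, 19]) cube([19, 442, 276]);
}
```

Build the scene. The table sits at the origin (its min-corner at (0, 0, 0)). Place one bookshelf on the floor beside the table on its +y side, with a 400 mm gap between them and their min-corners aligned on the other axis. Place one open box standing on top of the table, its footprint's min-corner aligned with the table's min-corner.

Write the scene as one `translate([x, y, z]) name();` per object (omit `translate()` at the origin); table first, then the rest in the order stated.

table();
translate([0, 905, 0]) bookshelf();
translate([0, 0, 777]) open_box();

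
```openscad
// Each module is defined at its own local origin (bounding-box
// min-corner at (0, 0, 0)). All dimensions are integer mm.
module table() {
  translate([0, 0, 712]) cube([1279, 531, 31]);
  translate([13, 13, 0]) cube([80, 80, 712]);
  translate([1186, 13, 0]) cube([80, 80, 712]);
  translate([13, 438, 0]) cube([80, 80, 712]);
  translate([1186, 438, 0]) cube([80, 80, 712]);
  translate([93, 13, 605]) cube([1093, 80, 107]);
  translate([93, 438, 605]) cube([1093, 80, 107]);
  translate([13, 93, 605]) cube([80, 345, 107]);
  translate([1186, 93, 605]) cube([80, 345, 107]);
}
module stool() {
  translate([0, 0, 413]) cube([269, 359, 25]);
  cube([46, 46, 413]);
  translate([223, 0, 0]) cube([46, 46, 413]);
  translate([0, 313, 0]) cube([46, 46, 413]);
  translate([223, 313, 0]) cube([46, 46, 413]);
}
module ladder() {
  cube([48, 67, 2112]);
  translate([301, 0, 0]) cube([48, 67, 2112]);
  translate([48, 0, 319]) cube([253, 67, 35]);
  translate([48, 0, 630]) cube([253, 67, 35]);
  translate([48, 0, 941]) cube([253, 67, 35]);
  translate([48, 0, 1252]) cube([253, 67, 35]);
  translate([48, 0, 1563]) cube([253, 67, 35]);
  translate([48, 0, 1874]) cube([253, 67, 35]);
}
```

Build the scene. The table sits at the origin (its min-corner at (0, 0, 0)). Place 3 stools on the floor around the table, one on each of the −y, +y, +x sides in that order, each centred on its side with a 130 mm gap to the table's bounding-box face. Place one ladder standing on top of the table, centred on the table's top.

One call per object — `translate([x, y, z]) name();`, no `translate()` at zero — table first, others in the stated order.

table();
translate([505, -489, 0]) stool();
translate([505, 661, 0]) stool();
translate([1409, 86, 0]) stool();
translate([465, 232, 743]) ladder();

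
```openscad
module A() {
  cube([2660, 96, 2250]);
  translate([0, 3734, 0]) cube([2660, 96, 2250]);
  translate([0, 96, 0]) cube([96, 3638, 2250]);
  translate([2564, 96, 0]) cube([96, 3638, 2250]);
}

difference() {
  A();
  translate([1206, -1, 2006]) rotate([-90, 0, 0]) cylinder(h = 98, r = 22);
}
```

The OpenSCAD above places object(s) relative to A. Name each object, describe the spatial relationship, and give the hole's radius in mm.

The subtracted cylinder has r = 22 mm.

A is a house frame. The house frame has a circular hole through its front wall. The hole's radius is 22 mm.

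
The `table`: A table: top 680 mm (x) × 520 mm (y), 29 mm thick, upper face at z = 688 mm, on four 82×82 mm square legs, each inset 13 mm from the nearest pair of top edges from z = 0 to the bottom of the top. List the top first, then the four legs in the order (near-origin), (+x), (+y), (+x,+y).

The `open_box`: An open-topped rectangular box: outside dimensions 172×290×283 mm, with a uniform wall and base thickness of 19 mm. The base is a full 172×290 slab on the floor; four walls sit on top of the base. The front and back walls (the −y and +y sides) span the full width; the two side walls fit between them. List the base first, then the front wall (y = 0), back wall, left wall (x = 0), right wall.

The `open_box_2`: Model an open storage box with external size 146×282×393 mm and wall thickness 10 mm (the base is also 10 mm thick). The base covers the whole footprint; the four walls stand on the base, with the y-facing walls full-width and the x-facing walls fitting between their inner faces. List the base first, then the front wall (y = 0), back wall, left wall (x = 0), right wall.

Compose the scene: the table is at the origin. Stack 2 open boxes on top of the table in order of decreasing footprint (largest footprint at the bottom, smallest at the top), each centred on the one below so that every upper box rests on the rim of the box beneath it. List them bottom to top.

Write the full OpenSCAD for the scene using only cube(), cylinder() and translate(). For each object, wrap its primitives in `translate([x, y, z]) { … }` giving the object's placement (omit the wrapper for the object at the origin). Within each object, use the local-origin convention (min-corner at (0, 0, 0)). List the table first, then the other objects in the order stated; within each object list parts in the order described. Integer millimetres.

translate([0, 0, 659]) cube([680, 520, 29]);
translate([13, 13, 0]) cube([82, 82, 659]);
translate([585, 13, 0]) cube([82, 82, 659]);
translate([13, 425, 0]) cube([82, 82, 659]);
translate([585, 425, 0]) cube([82, 82, 659]);
translate([254, 115, 688]) {
  cube([172, 290, 19]);
  translate([0, 0, 19]) cube([172, 19, 264]);
  translate([0, 271, 19]) cube([172, 19, 264]);
  translate([0, 19, 19]) cube([19, 252, 264]);
  translate([153, 19, 19]) cube([19, 252, 264]);
}
translate([267, 119, 971]) {
  cube([146, 282, 10]);
  translate([0, 0, 10]) cube([146, 10, 383]);
  translate([0, 272, 10]) cube([146, 10, 383]);
  translate([0, 10, 10]) cube([10, 262, 383]);
  translate([136, 10, 10]) cube([10, 262, 383]);
}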